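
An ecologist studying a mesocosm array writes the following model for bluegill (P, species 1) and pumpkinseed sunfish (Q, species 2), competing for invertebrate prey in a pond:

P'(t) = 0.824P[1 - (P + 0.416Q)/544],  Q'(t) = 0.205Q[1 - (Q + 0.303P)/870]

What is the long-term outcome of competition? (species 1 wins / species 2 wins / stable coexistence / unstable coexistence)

Compare the nullcline intercepts: K1/α12 = 544/0.416 = 1310 > K2 = 870; K2/α21 = 870/0.303 = 2870 > K1 = 544.
Since both inequalities hold, each species can invade when rare, so the interior equilibrium is stable.

stable coexistence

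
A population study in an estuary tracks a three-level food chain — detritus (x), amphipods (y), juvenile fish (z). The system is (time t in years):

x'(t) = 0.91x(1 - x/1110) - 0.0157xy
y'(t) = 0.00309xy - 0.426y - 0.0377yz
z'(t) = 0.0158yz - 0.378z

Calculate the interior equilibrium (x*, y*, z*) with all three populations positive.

From dz/dt = 0: 0.0158y* = 0.378, so y* = 23.9.
From dx/dt = 0: 0.91(1 - x*/1110) = 0.0157·23.9, giving x* = 1110·(1 - 0.413) = 652.
From dy/dt = 0: 0.00309·652 - 0.426 = 0.0377z*, so z* = 1.59/0.0377 = 42.1.

x* ≈ 652, y* ≈ 23.9, z* ≈ 42.1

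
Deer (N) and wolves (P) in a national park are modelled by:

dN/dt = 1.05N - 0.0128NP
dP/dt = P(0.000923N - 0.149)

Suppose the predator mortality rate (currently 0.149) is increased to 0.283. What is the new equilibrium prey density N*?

At the interior fixed point, setting dP/dt = 0 with P > 0 fixes N* = (predator death rate)/(NP coefficient) — independent of the other coefficients.
With the change, N* = 0.283/0.000923 = 307; it rises from 161.

N* ≈ 307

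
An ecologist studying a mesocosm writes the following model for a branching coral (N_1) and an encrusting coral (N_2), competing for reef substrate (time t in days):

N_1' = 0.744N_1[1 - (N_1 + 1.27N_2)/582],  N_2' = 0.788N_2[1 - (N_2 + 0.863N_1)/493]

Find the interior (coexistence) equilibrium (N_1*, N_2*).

Setting both brackets to zero gives the nullclines N_1 + 1.27N_2 = 582 and 0.863N_1 + N_2 = 493.
Substituting N_2 = 493 - 0.863N_1 into the first: N_1(1 - 1.27·0.863) = 582 - 1.27·493.
So N_1* = -44.1/-0.096 = 459, and then N_2* = 493 - 0.863·459 = 96.5.

N_1* ≈ 459, N_2* ≈ 96.5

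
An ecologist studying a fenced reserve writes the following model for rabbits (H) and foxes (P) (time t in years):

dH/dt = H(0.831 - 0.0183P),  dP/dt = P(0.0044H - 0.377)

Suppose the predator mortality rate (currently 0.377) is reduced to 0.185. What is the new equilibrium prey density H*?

H* ≈ 42

At the interior fixed point, setting dP/dt = 0 with P > 0 fixes H* = (predator death rate)/(HP coefficient) — independent of the other coefficients.
With the change, H* = 0.185/0.0044 = 42; it falls from 85.7.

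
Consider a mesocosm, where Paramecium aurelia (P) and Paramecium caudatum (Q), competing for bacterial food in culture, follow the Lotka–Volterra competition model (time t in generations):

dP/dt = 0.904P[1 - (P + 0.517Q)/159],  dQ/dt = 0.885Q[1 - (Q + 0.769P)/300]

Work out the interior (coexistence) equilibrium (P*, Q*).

P* ≈ 6.47, Q* ≈ 295

Setting both brackets to zero gives the nullclines P + 0.517Q = 159 and 0.769P + Q = 300.
Substituting Q = 300 - 0.769P into the first: P(1 - 0.517·0.769) = 159 - 0.517·300.
So P* = 3.9/0.602 = 6.47, and then Q* = 300 - 0.769·6.47 = 295.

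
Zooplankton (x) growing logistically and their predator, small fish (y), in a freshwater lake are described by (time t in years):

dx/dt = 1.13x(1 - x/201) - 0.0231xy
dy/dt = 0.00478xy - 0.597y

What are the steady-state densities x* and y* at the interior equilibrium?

x* ≈ 125, y* ≈ 18.5

From dy/dt = 0 with y > 0: 0.00478x* = 0.597, so x* = 125.
Substitute into dx/dt = 0: 1.13(1 - 125/201) = 0.0231y*.
The bracket is 0.379, giving y* = 0.428/0.0231 = 18.5.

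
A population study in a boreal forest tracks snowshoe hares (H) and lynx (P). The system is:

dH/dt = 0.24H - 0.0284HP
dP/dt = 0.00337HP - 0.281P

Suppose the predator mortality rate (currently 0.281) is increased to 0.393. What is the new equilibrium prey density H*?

At the interior fixed point, setting dP/dt = 0 with P > 0 fixes H* = (predator death rate)/(HP coefficient) — independent of the other coefficients.
With the change, H* = 0.393/0.00337 = 117; it rises from 83.4.

H* ≈ 117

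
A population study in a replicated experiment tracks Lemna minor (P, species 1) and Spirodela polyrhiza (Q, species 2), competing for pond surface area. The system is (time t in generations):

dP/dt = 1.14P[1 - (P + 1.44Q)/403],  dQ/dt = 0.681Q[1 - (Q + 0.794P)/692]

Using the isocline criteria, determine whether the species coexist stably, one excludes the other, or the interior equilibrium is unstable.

Compare the nullcline intercepts: K1/α12 = 403/1.44 = 280 < K2 = 692; K2/α21 = 692/0.794 = 872 > K1 = 403.
Since the inequalities point opposite ways, species 2 can invade but species 1 cannot.

species 2 excludes species 1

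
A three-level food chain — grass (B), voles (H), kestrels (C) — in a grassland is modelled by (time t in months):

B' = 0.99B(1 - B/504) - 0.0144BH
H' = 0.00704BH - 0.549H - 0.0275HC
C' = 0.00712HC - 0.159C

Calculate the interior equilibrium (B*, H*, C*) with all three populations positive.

B* ≈ 340, H* ≈ 22.3, C* ≈ 67.2

From dC/dt = 0: 0.00712H* = 0.159, so H* = 22.3.
From dB/dt = 0: 0.99(1 - B*/504) = 0.0144·22.3, giving B* = 504·(1 - 0.325) = 340.
From dH/dt = 0: 0.00704·340 - 0.549 = 0.0275C*, so C* = 1.85/0.0275 = 67.2.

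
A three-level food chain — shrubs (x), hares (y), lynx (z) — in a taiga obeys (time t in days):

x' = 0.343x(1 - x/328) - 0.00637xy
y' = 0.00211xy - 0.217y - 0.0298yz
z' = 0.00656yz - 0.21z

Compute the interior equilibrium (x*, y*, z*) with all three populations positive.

From dz/dt = 0: 0.00656y* = 0.21, so y* = 32.
From dx/dt = 0: 0.343(1 - x*/328) = 0.00637·32, giving x* = 328·(1 - 0.595) = 133.
From dy/dt = 0: 0.00211·133 - 0.217 = 0.0298z*, so z* = 0.0636/0.0298 = 2.14.

x* ≈ 133, y* ≈ 32, z* ≈ 2.14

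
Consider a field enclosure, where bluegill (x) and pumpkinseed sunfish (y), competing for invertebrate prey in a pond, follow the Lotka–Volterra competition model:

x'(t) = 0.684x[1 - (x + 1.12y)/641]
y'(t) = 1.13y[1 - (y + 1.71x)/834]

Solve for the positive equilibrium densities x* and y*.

Setting both brackets to zero gives the nullclines x + 1.12y = 641 and 1.71x + y = 834.
Substituting y = 834 - 1.71x into the first: x(1 - 1.12·1.71) = 641 - 1.12·834.
So x* = -293/-0.915 = 320, and then y* = 834 - 1.71·320 = 286.

x* ≈ 320, y* ≈ 286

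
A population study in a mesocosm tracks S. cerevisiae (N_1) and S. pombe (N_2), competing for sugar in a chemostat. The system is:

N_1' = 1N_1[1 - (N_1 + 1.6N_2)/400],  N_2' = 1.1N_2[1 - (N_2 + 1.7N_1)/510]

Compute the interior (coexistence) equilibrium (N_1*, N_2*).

Setting both brackets to zero gives the nullclines N_1 + 1.6N_2 = 400 and 1.7N_1 + N_2 = 510.
Substituting N_2 = 510 - 1.7N_1 into the first: N_1(1 - 1.6·1.7) = 400 - 1.6·510.
So N_1* = -416/-1.72 = 242, and then N_2* = 510 - 1.7·242 = 98.8.

N_1* ≈ 242, N_2* ≈ 98.8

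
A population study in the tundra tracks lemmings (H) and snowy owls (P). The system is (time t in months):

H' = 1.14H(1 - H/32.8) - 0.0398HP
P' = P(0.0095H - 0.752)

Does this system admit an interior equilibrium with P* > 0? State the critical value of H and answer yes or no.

Threshold H = 79.2; K < 79.2, so no, the predator goes extinct.

The predator equation gives dP/dt > 0 only when H > 0.752/0.0095 = 79.2.
Without the predator, H → K = 32.8. Since 32.8 < 79.2, the predator cannot invade.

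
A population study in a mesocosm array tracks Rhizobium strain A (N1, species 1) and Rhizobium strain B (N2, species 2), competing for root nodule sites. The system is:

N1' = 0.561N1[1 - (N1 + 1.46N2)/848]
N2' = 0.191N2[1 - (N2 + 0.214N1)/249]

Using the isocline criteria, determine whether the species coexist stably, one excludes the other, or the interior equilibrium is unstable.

Compare the nullcline intercepts: K1/α12 = 848/1.46 = 581 > K2 = 249; K2/α21 = 249/0.214 = 1160 > K1 = 848.
Since both inequalities hold, each species can invade when rare, so the interior equilibrium is stable.

stable coexistence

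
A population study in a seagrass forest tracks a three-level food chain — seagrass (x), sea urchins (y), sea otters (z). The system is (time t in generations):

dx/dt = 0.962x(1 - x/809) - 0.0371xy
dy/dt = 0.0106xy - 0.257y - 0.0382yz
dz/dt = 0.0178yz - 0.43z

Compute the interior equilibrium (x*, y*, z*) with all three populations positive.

x* ≈ 55.3, y* ≈ 24.2, z* ≈ 8.62

From dz/dt = 0: 0.0178y* = 0.43, so y* = 24.2.
From dx/dt = 0: 0.962(1 - x*/809) = 0.0371·24.2, giving x* = 809·(1 - 0.932) = 55.3.
From dy/dt = 0: 0.0106·55.3 - 0.257 = 0.0382z*, so z* = 0.329/0.0382 = 8.62.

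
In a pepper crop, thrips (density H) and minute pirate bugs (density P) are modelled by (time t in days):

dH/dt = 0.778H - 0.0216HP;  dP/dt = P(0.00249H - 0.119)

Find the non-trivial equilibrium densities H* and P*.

Set dP/dt = 0 with P > 0: 0.00249H - 0.119 = 0, so H* = 0.119/0.00249 = 47.8.
Set dH/dt = 0 with H > 0: 0.778 - 0.0216P = 0, so P* = 0.778/0.0216 = 36.

H* ≈ 47.8, P* ≈ 36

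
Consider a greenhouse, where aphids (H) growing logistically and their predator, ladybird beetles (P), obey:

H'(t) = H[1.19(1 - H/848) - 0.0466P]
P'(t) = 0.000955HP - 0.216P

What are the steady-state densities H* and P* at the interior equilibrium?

H* ≈ 226, P* ≈ 18.7

From dP/dt = 0 with P > 0: 0.000955H* = 0.216, so H* = 226.
Substitute into dH/dt = 0: 1.19(1 - 226/848) = 0.0466P*.
The bracket is 0.733, giving P* = 0.873/0.0466 = 18.7.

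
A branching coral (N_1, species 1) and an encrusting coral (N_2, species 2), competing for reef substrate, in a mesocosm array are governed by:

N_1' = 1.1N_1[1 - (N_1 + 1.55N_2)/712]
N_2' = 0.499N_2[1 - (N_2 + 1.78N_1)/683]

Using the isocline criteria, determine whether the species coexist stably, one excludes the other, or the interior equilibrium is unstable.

unstable coexistence (outcome depends on initial conditions)

Compare the nullcline intercepts: K1/α12 = 712/1.55 = 459 < K2 = 683; K2/α21 = 683/1.78 = 384 < K1 = 712.
Since both are reversed, neither can invade when rare; the interior point is a saddle.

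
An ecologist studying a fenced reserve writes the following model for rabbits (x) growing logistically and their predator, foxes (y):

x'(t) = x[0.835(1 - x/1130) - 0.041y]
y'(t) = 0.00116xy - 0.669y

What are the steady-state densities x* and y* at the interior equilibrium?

From dy/dt = 0 with y > 0: 0.00116x* = 0.669, so x* = 577.
Substitute into dx/dt = 0: 0.835(1 - 577/1130) = 0.041y*.
The bracket is 0.49, giving y* = 0.409/0.041 = 9.97.

x* ≈ 577, y* ≈ 9.97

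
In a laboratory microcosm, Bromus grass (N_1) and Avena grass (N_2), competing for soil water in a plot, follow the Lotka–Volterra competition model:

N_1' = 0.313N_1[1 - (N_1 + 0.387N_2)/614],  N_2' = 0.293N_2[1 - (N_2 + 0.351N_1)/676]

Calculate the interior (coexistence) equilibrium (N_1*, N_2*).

Setting both brackets to zero gives the nullclines N_1 + 0.387N_2 = 614 and 0.351N_1 + N_2 = 676.
Substituting N_2 = 676 - 0.351N_1 into the first: N_1(1 - 0.387·0.351) = 614 - 0.387·676.
So N_1* = 352/0.864 = 408, and then N_2* = 676 - 0.351·408 = 533.

N_1* ≈ 408, N_2* ≈ 533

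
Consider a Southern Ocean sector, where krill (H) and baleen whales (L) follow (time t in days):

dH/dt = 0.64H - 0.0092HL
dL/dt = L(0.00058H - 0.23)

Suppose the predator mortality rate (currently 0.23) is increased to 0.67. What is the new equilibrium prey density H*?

H* ≈ 1160

At the interior fixed point, setting dL/dt = 0 with L > 0 fixes H* = (predator death rate)/(HL coefficient) — independent of the other coefficients.
With the change, H* = 0.67/0.00058 = 1160; it rises from 397.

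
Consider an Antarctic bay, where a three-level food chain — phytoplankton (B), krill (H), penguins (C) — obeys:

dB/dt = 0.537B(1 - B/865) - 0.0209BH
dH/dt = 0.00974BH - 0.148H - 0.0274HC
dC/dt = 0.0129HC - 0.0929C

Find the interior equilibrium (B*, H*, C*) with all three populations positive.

From dC/dt = 0: 0.0129H* = 0.0929, so H* = 7.2.
From dB/dt = 0: 0.537(1 - B*/865) = 0.0209·7.2, giving B* = 865·(1 - 0.28) = 623.
From dH/dt = 0: 0.00974·623 - 0.148 = 0.0274C*, so C* = 5.92/0.0274 = 216.

B* ≈ 623, H* ≈ 7.2, C* ≈ 216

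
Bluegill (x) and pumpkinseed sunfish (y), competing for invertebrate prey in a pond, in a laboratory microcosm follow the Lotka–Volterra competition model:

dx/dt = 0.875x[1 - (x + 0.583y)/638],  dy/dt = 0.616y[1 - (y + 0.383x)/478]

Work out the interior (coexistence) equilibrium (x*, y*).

Setting both brackets to zero gives the nullclines x + 0.583y = 638 and 0.383x + y = 478.
Substituting y = 478 - 0.383x into the first: x(1 - 0.583·0.383) = 638 - 0.583·478.
So x* = 359/0.777 = 463, and then y* = 478 - 0.383·463 = 301.

x* ≈ 463, y* ≈ 301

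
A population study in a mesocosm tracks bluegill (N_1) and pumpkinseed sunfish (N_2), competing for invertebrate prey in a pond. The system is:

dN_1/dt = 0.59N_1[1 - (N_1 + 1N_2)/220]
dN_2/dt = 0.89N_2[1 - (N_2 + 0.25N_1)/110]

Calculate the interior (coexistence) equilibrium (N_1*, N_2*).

Setting both brackets to zero gives the nullclines N_1 + 1N_2 = 220 and 0.25N_1 + N_2 = 110.
Substituting N_2 = 110 - 0.25N_1 into the first: N_1(1 - 1·0.25) = 220 - 1·110.
So N_1* = 110/0.75 = 147, and then N_2* = 110 - 0.25·147 = 73.3.

N_1* ≈ 147, N_2* ≈ 73.3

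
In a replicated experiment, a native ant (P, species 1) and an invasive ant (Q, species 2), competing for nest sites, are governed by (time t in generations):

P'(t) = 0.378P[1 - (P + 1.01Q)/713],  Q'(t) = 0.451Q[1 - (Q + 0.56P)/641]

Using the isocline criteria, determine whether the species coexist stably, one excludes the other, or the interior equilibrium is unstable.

stable coexistence

Compare the nullcline intercepts: K1/α12 = 713/1.01 = 706 > K2 = 641; K2/α21 = 641/0.56 = 1140 > K1 = 713.
Since both inequalities hold, each species can invade when rare, so the interior equilibrium is stable.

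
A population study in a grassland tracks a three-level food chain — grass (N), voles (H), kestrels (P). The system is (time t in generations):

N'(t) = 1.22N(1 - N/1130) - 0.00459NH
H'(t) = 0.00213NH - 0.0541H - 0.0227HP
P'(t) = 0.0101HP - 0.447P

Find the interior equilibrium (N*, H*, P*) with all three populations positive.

From dP/dt = 0: 0.0101H* = 0.447, so H* = 44.3.
From dN/dt = 0: 1.22(1 - N*/1130) = 0.00459·44.3, giving N* = 1130·(1 - 0.167) = 942.
From dH/dt = 0: 0.00213·942 - 0.0541 = 0.0227P*, so P* = 1.95/0.0227 = 86.

N* ≈ 942, H* ≈ 44.3, P* ≈ 86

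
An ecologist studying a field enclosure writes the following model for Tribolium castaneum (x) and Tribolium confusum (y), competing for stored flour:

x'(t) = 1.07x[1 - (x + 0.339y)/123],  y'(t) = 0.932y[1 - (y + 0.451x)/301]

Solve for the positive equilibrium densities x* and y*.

x* ≈ 24.7, y* ≈ 290

Setting both brackets to zero gives the nullclines x + 0.339y = 123 and 0.451x + y = 301.
Substituting y = 301 - 0.451x into the first: x(1 - 0.339·0.451) = 123 - 0.339·301.
So x* = 21/0.847 = 24.7, and then y* = 301 - 0.451·24.7 = 290.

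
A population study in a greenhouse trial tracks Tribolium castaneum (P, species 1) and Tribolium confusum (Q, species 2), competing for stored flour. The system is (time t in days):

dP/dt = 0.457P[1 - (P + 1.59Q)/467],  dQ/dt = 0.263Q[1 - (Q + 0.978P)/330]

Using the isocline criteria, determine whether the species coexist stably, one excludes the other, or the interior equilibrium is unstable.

unstable coexistence (outcome depends on initial conditions)

Compare the nullcline intercepts: K1/α12 = 467/1.59 = 294 < K2 = 330; K2/α21 = 330/0.978 = 337 < K1 = 467.
Since both are reversed, neither can invade when rare; the interior point is a saddle.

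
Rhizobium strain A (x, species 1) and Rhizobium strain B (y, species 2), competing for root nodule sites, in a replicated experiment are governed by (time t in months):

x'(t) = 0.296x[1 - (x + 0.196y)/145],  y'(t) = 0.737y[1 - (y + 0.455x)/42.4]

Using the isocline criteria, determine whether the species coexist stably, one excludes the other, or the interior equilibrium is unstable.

species 1 excludes species 2

Compare the nullcline intercepts: K1/α12 = 145/0.196 = 740 > K2 = 42.4; K2/α21 = 42.4/0.455 = 93.2 < K1 = 145.
Since the inequalities point opposite ways, species 1 can invade but species 2 cannot.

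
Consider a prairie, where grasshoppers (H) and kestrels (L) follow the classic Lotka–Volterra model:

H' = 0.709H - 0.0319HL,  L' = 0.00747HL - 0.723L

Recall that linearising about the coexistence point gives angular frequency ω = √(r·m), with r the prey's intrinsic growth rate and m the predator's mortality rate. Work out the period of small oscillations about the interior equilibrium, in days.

Here r = 0.709 and m = 0.723, so r·m = 0.513.
ω = √0.513 = 0.716 per day, hence T = 2π/ω ≈ 8.78 days.

T ≈ 8.78 days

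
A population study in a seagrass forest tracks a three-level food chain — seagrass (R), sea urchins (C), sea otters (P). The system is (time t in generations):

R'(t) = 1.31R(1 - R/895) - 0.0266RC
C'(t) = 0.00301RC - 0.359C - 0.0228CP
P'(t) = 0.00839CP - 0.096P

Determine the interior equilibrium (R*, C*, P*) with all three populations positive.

From dP/dt = 0: 0.00839C* = 0.096, so C* = 11.4.
From dR/dt = 0: 1.31(1 - R*/895) = 0.0266·11.4, giving R* = 895·(1 - 0.232) = 687.
From dC/dt = 0: 0.00301·687 - 0.359 = 0.0228P*, so P* = 1.71/0.0228 = 75.

R* ≈ 687, C* ≈ 11.4, P* ≈ 75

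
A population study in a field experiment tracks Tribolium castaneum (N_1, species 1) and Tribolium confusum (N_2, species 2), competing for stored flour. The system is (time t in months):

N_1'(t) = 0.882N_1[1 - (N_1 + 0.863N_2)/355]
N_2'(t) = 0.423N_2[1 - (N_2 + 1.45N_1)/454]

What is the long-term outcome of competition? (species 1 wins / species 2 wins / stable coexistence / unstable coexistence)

unstable coexistence (outcome depends on initial conditions)

Compare the nullcline intercepts: K1/α12 = 355/0.863 = 411 < K2 = 454; K2/α21 = 454/1.45 = 313 < K1 = 355.
Since both are reversed, neither can invade when rare; the interior point is a saddle.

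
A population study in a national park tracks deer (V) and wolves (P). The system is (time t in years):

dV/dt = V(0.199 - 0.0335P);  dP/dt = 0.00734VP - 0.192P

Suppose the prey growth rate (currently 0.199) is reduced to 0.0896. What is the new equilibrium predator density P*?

At the interior fixed point, setting dV/dt = 0 with V > 0 fixes P* = (prey growth rate)/(VP coefficient) — independent of the other coefficients.
With the change, P* = 0.0896/0.0335 = 2.67; it falls from 5.94.

P* ≈ 2.67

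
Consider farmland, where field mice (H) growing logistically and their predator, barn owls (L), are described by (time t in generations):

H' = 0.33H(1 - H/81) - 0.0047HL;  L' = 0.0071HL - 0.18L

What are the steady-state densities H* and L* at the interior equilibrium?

From dL/dt = 0 with L > 0: 0.0071H* = 0.18, so H* = 25.4.
Substitute into dH/dt = 0: 0.33(1 - 25.4/81) = 0.0047L*.
The bracket is 0.687, giving L* = 0.227/0.0047 = 48.2.

H* ≈ 25.4, L* ≈ 48.2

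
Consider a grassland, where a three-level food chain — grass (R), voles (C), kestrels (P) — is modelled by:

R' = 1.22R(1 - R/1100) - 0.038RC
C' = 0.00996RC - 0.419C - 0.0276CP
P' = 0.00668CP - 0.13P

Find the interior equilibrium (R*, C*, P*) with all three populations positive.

From dP/dt = 0: 0.00668C* = 0.13, so C* = 19.5.
From dR/dt = 0: 1.22(1 - R*/1100) = 0.038·19.5, giving R* = 1100·(1 - 0.606) = 433.
From dC/dt = 0: 0.00996·433 - 0.419 = 0.0276P*, so P* = 3.9/0.0276 = 141.

R* ≈ 433, C* ≈ 19.5, P* ≈ 141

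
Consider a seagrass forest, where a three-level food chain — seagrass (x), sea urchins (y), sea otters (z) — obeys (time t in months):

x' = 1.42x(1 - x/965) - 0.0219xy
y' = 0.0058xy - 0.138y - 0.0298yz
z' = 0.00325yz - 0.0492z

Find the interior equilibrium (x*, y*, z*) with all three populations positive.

x* ≈ 740, y* ≈ 15.1, z* ≈ 139

From dz/dt = 0: 0.00325y* = 0.0492, so y* = 15.1.
From dx/dt = 0: 1.42(1 - x*/965) = 0.0219·15.1, giving x* = 965·(1 - 0.233) = 740.
From dy/dt = 0: 0.0058·740 - 0.138 = 0.0298z*, so z* = 4.15/0.0298 = 139.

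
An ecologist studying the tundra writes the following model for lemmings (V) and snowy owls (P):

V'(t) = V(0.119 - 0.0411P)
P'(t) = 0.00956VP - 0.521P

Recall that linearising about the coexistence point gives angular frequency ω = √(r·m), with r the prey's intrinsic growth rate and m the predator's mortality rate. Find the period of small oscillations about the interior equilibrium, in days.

T ≈ 25.2 days

Here r = 0.119 and m = 0.521, so r·m = 0.062.
ω = √0.062 = 0.249 per day, hence T = 2π/ω ≈ 25.2 days.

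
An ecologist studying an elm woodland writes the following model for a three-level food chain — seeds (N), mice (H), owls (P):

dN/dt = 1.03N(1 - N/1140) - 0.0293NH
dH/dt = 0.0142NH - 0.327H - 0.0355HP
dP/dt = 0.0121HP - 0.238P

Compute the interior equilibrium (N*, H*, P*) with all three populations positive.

From dP/dt = 0: 0.0121H* = 0.238, so H* = 19.7.
From dN/dt = 0: 1.03(1 - N*/1140) = 0.0293·19.7, giving N* = 1140·(1 - 0.56) = 502.
From dH/dt = 0: 0.0142·502 - 0.327 = 0.0355P*, so P* = 6.8/0.0355 = 192.

N* ≈ 502, H* ≈ 19.7, P* ≈ 192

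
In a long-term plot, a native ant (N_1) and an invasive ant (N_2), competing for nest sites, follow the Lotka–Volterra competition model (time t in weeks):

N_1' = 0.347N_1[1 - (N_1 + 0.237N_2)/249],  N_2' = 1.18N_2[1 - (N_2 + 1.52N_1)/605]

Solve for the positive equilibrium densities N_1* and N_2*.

N_1* ≈ 165, N_2* ≈ 354

Setting both brackets to zero gives the nullclines N_1 + 0.237N_2 = 249 and 1.52N_1 + N_2 = 605.
Substituting N_2 = 605 - 1.52N_1 into the first: N_1(1 - 0.237·1.52) = 249 - 0.237·605.
So N_1* = 106/0.64 = 165, and then N_2* = 605 - 1.52·165 = 354.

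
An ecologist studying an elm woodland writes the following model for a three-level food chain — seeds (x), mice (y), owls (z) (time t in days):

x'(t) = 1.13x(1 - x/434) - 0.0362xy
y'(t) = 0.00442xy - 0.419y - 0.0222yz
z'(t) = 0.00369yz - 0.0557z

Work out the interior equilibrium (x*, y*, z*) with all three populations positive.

x* ≈ 224, y* ≈ 15.1, z* ≈ 25.8

From dz/dt = 0: 0.00369y* = 0.0557, so y* = 15.1.
From dx/dt = 0: 1.13(1 - x*/434) = 0.0362·15.1, giving x* = 434·(1 - 0.484) = 224.
From dy/dt = 0: 0.00442·224 - 0.419 = 0.0222z*, so z* = 0.572/0.0222 = 25.8.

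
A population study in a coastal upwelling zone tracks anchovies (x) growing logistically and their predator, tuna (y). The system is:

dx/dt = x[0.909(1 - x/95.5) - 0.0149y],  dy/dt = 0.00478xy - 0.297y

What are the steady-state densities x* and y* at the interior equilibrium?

From dy/dt = 0 with y > 0: 0.00478x* = 0.297, so x* = 62.1.
Substitute into dx/dt = 0: 0.909(1 - 62.1/95.5) = 0.0149y*.
The bracket is 0.349, giving y* = 0.318/0.0149 = 21.3.

x* ≈ 62.1, y* ≈ 21.3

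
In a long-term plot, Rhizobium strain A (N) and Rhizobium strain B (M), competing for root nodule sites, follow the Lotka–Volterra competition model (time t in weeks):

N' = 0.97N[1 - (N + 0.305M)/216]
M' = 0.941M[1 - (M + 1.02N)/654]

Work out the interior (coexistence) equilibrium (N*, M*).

N* ≈ 24, M* ≈ 630

Setting both brackets to zero gives the nullclines N + 0.305M = 216 and 1.02N + M = 654.
Substituting M = 654 - 1.02N into the first: N(1 - 0.305·1.02) = 216 - 0.305·654.
So N* = 16.5/0.689 = 24, and then M* = 654 - 1.02·24 = 630.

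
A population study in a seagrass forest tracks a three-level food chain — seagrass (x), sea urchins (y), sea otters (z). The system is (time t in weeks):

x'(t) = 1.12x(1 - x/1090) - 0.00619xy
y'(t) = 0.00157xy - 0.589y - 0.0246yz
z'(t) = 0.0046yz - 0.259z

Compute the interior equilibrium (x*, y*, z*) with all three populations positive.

From dz/dt = 0: 0.0046y* = 0.259, so y* = 56.3.
From dx/dt = 0: 1.12(1 - x*/1090) = 0.00619·56.3, giving x* = 1090·(1 - 0.311) = 751.
From dy/dt = 0: 0.00157·751 - 0.589 = 0.0246z*, so z* = 0.59/0.0246 = 24.

x* ≈ 751, y* ≈ 56.3, z* ≈ 24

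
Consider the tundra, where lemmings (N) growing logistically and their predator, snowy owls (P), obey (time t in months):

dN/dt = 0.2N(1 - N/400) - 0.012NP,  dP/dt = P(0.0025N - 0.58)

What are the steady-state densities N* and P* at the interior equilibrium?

N* ≈ 232, P* ≈ 7

From dP/dt = 0 with P > 0: 0.0025N* = 0.58, so N* = 232.
Substitute into dN/dt = 0: 0.2(1 - 232/400) = 0.012P*.
The bracket is 0.42, giving P* = 0.084/0.012 = 7.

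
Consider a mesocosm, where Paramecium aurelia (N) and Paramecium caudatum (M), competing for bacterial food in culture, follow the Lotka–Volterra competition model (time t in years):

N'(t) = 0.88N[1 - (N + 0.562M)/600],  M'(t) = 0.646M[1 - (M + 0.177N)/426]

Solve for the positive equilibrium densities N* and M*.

Setting both brackets to zero gives the nullclines N + 0.562M = 600 and 0.177N + M = 426.
Substituting M = 426 - 0.177N into the first: N(1 - 0.562·0.177) = 600 - 0.562·426.
So N* = 361/0.901 = 400, and then M* = 426 - 0.177·400 = 355.

N* ≈ 400, M* ≈ 355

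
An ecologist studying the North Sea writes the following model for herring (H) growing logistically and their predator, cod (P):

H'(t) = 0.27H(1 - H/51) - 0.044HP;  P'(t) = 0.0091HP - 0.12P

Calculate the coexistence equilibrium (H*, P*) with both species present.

From dP/dt = 0 with P > 0: 0.0091H* = 0.12, so H* = 13.2.
Substitute into dH/dt = 0: 0.27(1 - 13.2/51) = 0.044P*.
The bracket is 0.741, giving P* = 0.2/0.044 = 4.55.

H* ≈ 13.2, P* ≈ 4.55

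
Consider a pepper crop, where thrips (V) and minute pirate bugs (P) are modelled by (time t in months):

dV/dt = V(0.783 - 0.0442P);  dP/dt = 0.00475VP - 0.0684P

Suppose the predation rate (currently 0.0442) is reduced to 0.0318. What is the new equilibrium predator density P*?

P* ≈ 24.6

At the interior fixed point, setting dV/dt = 0 with V > 0 fixes P* = (prey growth rate)/(VP coefficient) — independent of the other coefficients.
With the change, P* = 0.783/0.0318 = 24.6; it rises from 17.7.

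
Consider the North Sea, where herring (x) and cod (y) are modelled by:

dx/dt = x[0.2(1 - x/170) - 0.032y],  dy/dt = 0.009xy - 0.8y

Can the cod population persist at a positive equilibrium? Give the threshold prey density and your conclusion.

Threshold x = 88.9; K > 88.9, so yes, the predator persists.

The predator equation gives dy/dt > 0 only when x > 0.8/0.009 = 88.9.
Without the predator, x → K = 170. Since 170 > 88.9, the predator can invade and persist.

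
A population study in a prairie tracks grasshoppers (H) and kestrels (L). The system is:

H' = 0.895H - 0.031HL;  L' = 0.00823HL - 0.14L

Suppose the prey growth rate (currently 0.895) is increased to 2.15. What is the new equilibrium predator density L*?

L* ≈ 69.4

At the interior fixed point, setting dH/dt = 0 with H > 0 fixes L* = (prey growth rate)/(HL coefficient) — independent of the other coefficients.
With the change, L* = 2.15/0.031 = 69.4; it rises from 28.9.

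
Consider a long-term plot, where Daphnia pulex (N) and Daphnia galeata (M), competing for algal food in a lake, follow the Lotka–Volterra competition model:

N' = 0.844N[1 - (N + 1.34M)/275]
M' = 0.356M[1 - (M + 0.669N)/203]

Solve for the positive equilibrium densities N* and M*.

Setting both brackets to zero gives the nullclines N + 1.34M = 275 and 0.669N + M = 203.
Substituting M = 203 - 0.669N into the first: N(1 - 1.34·0.669) = 275 - 1.34·203.
So N* = 2.98/0.104 = 28.8, and then M* = 203 - 0.669·28.8 = 184.

N* ≈ 28.8, M* ≈ 184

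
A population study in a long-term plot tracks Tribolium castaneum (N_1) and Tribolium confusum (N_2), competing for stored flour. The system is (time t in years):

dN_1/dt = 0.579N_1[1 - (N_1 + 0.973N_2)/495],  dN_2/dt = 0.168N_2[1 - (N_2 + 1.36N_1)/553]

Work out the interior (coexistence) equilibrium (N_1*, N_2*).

N_1* ≈ 133, N_2* ≈ 372

Setting both brackets to zero gives the nullclines N_1 + 0.973N_2 = 495 and 1.36N_1 + N_2 = 553.
Substituting N_2 = 553 - 1.36N_1 into the first: N_1(1 - 0.973·1.36) = 495 - 0.973·553.
So N_1* = -43.1/-0.323 = 133, and then N_2* = 553 - 1.36·133 = 372.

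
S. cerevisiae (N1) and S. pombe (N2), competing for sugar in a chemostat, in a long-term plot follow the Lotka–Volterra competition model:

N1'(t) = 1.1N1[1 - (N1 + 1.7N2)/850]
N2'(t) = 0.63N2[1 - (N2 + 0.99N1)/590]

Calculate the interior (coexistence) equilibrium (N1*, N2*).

Setting both brackets to zero gives the nullclines N1 + 1.7N2 = 850 and 0.99N1 + N2 = 590.
Substituting N2 = 590 - 0.99N1 into the first: N1(1 - 1.7·0.99) = 850 - 1.7·590.
So N1* = -153/-0.683 = 224, and then N2* = 590 - 0.99·224 = 368.

N1* ≈ 224, N2* ≈ 368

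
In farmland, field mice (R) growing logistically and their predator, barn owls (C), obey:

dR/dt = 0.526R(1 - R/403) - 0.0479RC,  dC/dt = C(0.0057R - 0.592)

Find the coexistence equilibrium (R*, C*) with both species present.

From dC/dt = 0 with C > 0: 0.0057R* = 0.592, so R* = 104.
Substitute into dR/dt = 0: 0.526(1 - 104/403) = 0.0479C*.
The bracket is 0.742, giving C* = 0.39/0.0479 = 8.15.

R* ≈ 104, C* ≈ 8.15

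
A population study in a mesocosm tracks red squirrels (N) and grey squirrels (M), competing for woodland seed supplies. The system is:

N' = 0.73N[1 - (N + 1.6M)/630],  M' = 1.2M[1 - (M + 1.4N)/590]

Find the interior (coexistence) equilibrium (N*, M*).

Setting both brackets to zero gives the nullclines N + 1.6M = 630 and 1.4N + M = 590.
Substituting M = 590 - 1.4N into the first: N(1 - 1.6·1.4) = 630 - 1.6·590.
So N* = -314/-1.24 = 253, and then M* = 590 - 1.4·253 = 235.

N* ≈ 253, M* ≈ 235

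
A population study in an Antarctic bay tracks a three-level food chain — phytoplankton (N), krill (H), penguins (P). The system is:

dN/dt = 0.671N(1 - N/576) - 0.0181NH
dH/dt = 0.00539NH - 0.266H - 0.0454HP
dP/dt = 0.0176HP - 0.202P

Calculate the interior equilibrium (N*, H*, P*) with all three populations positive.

From dP/dt = 0: 0.0176H* = 0.202, so H* = 11.5.
From dN/dt = 0: 0.671(1 - N*/576) = 0.0181·11.5, giving N* = 576·(1 - 0.31) = 398.
From dH/dt = 0: 0.00539·398 - 0.266 = 0.0454P*, so P* = 1.88/0.0454 = 41.4.

N* ≈ 398, H* ≈ 11.5, P* ≈ 41.4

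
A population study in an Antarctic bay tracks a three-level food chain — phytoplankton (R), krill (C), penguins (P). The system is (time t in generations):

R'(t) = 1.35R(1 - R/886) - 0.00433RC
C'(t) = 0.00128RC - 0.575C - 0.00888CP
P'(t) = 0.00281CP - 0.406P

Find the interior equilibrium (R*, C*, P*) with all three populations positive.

R* ≈ 475, C* ≈ 144, P* ≈ 3.78

From dP/dt = 0: 0.00281C* = 0.406, so C* = 144.
From dR/dt = 0: 1.35(1 - R*/886) = 0.00433·144, giving R* = 886·(1 - 0.463) = 475.
From dC/dt = 0: 0.00128·475 - 0.575 = 0.00888P*, so P* = 0.0335/0.00888 = 3.78.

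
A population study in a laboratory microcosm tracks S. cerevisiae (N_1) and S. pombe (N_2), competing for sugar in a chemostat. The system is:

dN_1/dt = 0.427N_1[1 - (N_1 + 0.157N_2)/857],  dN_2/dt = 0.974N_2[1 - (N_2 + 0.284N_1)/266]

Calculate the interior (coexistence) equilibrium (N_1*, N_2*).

Setting both brackets to zero gives the nullclines N_1 + 0.157N_2 = 857 and 0.284N_1 + N_2 = 266.
Substituting N_2 = 266 - 0.284N_1 into the first: N_1(1 - 0.157·0.284) = 857 - 0.157·266.
So N_1* = 815/0.955 = 853, and then N_2* = 266 - 0.284·853 = 23.7.

N_1* ≈ 853, N_2* ≈ 23.7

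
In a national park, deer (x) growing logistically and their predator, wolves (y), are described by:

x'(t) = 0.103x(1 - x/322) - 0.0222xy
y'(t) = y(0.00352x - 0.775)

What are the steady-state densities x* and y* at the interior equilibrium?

x* ≈ 220, y* ≈ 1.47

From dy/dt = 0 with y > 0: 0.00352x* = 0.775, so x* = 220.
Substitute into dx/dt = 0: 0.103(1 - 220/322) = 0.0222y*.
The bracket is 0.316, giving y* = 0.0326/0.0222 = 1.47.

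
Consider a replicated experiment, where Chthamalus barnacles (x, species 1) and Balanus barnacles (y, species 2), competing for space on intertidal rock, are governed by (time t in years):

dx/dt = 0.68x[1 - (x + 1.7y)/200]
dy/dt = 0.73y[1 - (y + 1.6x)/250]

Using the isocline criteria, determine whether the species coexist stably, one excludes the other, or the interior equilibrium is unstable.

unstable coexistence (outcome depends on initial conditions)

Compare the nullcline intercepts: K1/α12 = 200/1.7 = 118 < K2 = 250; K2/α21 = 250/1.6 = 156 < K1 = 200.
Since both are reversed, neither can invade when rare; the interior point is a saddle.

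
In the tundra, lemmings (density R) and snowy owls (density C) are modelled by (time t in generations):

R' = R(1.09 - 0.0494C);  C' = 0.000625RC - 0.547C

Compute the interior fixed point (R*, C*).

Set dC/dt = 0 with C > 0: 0.000625R - 0.547 = 0, so R* = 0.547/0.000625 = 875.
Set dR/dt = 0 with R > 0: 1.09 - 0.0494C = 0, so C* = 1.09/0.0494 = 22.1.

R* ≈ 875, C* ≈ 22.1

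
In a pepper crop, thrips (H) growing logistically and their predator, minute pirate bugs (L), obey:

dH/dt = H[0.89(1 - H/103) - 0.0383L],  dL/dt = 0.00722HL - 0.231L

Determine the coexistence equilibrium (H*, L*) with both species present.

H* ≈ 32, L* ≈ 16

From dL/dt = 0 with L > 0: 0.00722H* = 0.231, so H* = 32.
Substitute into dH/dt = 0: 0.89(1 - 32/103) = 0.0383L*.
The bracket is 0.689, giving L* = 0.614/0.0383 = 16.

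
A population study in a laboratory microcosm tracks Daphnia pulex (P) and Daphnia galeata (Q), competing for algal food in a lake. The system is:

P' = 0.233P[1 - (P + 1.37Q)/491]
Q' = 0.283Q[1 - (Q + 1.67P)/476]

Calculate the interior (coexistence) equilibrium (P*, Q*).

P* ≈ 125, Q* ≈ 267

Setting both brackets to zero gives the nullclines P + 1.37Q = 491 and 1.67P + Q = 476.
Substituting Q = 476 - 1.67P into the first: P(1 - 1.37·1.67) = 491 - 1.37·476.
So P* = -161/-1.29 = 125, and then Q* = 476 - 1.67·125 = 267.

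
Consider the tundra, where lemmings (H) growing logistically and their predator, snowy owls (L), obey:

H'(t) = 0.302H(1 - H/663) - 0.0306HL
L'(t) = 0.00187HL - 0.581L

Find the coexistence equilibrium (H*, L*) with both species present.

H* ≈ 311, L* ≈ 5.24

From dL/dt = 0 with L > 0: 0.00187H* = 0.581, so H* = 311.
Substitute into dH/dt = 0: 0.302(1 - 311/663) = 0.0306L*.
The bracket is 0.531, giving L* = 0.16/0.0306 = 5.24.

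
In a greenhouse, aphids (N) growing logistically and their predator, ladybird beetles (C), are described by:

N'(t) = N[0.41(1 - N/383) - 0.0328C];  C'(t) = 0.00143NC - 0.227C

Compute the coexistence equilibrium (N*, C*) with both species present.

From dC/dt = 0 with C > 0: 0.00143N* = 0.227, so N* = 159.
Substitute into dN/dt = 0: 0.41(1 - 159/383) = 0.0328C*.
The bracket is 0.586, giving C* = 0.24/0.0328 = 7.32.

N* ≈ 159, C* ≈ 7.32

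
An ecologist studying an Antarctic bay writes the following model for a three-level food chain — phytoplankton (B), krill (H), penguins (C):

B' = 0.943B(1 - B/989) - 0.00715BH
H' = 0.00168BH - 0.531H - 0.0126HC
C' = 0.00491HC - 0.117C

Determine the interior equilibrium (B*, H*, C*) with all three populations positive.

From dC/dt = 0: 0.00491H* = 0.117, so H* = 23.8.
From dB/dt = 0: 0.943(1 - B*/989) = 0.00715·23.8, giving B* = 989·(1 - 0.181) = 810.
From dH/dt = 0: 0.00168·810 - 0.531 = 0.0126C*, so C* = 0.83/0.0126 = 65.9.

B* ≈ 810, H* ≈ 23.8, C* ≈ 65.9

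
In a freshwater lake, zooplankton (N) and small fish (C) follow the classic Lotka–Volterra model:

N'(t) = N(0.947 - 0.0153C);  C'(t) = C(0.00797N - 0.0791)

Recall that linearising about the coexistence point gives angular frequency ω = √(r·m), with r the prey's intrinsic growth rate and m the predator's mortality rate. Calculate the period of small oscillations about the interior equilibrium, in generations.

Here r = 0.947 and m = 0.0791, so r·m = 0.0749.
ω = √0.0749 = 0.274 per generation, hence T = 2π/ω ≈ 23 generations.

T ≈ 23 generations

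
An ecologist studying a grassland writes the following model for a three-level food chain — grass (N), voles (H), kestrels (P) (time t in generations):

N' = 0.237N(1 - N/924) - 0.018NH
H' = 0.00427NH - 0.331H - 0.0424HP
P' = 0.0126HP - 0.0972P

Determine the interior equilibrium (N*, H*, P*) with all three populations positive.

From dP/dt = 0: 0.0126H* = 0.0972, so H* = 7.71.
From dN/dt = 0: 0.237(1 - N*/924) = 0.018·7.71, giving N* = 924·(1 - 0.586) = 383.
From dH/dt = 0: 0.00427·383 - 0.331 = 0.0424P*, so P* = 1.3/0.0424 = 30.7.

N* ≈ 383, H* ≈ 7.71, P* ≈ 30.7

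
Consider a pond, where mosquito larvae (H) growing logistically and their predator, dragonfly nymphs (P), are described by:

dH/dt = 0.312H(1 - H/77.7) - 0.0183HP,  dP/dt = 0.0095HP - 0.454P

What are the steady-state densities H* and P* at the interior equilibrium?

H* ≈ 47.8, P* ≈ 6.56

From dP/dt = 0 with P > 0: 0.0095H* = 0.454, so H* = 47.8.
Substitute into dH/dt = 0: 0.312(1 - 47.8/77.7) = 0.0183P*.
The bracket is 0.385, giving P* = 0.12/0.0183 = 6.56.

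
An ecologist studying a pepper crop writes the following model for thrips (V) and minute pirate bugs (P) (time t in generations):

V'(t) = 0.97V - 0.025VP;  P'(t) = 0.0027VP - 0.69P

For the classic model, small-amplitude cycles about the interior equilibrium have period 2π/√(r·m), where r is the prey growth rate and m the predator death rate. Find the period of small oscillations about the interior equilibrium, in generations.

T ≈ 7.68 generations

Here r = 0.97 and m = 0.69, so r·m = 0.669.
ω = √0.669 = 0.818 per generation, hence T = 2π/ω ≈ 7.68 generations.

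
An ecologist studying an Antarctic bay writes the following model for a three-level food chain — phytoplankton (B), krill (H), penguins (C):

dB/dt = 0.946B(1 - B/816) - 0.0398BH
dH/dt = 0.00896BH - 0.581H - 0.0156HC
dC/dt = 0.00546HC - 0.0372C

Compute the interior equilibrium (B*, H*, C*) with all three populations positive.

B* ≈ 582, H* ≈ 6.81, C* ≈ 297

From dC/dt = 0: 0.00546H* = 0.0372, so H* = 6.81.
From dB/dt = 0: 0.946(1 - B*/816) = 0.0398·6.81, giving B* = 816·(1 - 0.287) = 582.
From dH/dt = 0: 0.00896·582 - 0.581 = 0.0156C*, so C* = 4.63/0.0156 = 297.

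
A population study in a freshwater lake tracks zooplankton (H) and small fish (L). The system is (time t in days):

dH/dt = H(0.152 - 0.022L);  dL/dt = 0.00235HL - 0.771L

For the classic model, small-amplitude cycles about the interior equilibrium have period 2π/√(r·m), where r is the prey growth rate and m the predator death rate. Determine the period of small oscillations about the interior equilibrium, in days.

Here r = 0.152 and m = 0.771, so r·m = 0.117.
ω = √0.117 = 0.342 per day, hence T = 2π/ω ≈ 18.4 days.

T ≈ 18.4 days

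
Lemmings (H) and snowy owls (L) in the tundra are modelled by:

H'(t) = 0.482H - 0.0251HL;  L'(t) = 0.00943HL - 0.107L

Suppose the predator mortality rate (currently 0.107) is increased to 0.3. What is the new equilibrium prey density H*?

H* ≈ 31.8

At the interior fixed point, setting dL/dt = 0 with L > 0 fixes H* = (predator death rate)/(HL coefficient) — independent of the other coefficients.
With the change, H* = 0.3/0.00943 = 31.8; it rises from 11.3.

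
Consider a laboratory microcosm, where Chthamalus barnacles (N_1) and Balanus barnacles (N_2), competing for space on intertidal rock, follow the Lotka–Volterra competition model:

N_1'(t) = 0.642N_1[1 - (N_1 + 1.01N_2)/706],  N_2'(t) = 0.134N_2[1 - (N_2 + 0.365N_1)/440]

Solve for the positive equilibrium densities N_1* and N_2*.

Setting both brackets to zero gives the nullclines N_1 + 1.01N_2 = 706 and 0.365N_1 + N_2 = 440.
Substituting N_2 = 440 - 0.365N_1 into the first: N_1(1 - 1.01·0.365) = 706 - 1.01·440.
So N_1* = 262/0.631 = 414, and then N_2* = 440 - 0.365·414 = 289.

N_1* ≈ 414, N_2* ≈ 289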